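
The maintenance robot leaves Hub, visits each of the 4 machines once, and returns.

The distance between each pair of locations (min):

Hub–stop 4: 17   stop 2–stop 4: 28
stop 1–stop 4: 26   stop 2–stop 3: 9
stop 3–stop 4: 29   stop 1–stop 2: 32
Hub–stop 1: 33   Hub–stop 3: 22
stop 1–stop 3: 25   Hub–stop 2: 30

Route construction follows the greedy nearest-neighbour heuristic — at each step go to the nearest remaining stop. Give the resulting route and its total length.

Total distance 107 min via the nearest-neighbour route Hub → stop 4 → stop 1 → stop 3 → stop 2 → Hub.

From Hub: distances to unvisited — stop 4=17, stop 3=22, stop 2=30, stop 1=33. Nearest is stop 4 (17).
From stop 4: distances to unvisited — stop 1=26, stop 2=28, stop 3=29. Nearest is stop 1 (26).
From stop 1: distances to unvisited — stop 3=25, stop 2=32. Nearest is stop 3 (25).
From stop 3: distances to unvisited — stop 2=9. Nearest is stop 2 (9).
Return stop 2→Hub: 30.
Total = 17 + 26 + 25 + 9 + 30 = 107.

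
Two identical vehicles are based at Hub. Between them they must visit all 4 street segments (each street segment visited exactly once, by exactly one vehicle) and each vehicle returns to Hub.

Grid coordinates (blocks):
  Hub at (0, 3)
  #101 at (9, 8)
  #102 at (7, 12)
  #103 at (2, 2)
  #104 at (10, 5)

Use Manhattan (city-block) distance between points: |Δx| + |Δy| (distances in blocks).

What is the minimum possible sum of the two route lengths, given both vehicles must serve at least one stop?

Try each way of splitting the stops between the two vehicles (each non-empty) and, for each split, find the best tour for each vehicle:
  {#101} + {#102, #103, #104}: 28 + 40 = 68
  {#102} + {#101, #103, #104}: 32 + 32 = 64
  {#101, #102} + {#103, #104}: 36 + 26 = 62
  {#103} + {#101, #102, #104}: 6 + 38 = 44
  {#101, #103} + {#102, #104}: 30 + 38 = 68
  {#102, #103} + {#101, #104}: 34 + 30 = 64
  … (7 splits in total)
Best: vehicle 1 Hub → #103 → Hub = 6; vehicle 2 Hub → #102 → #101 → #104 → Hub = 38; combined 44.

Minimum combined distance: 44 blocks.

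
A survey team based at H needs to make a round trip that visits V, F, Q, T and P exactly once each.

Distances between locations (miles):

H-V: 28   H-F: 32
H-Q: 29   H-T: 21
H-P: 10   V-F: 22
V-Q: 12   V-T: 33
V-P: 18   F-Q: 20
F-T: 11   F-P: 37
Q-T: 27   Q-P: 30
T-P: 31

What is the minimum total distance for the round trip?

Shortest round trip = 92 miles.

H→V→F→Q→T→P→H: 28+22+20+27+31+10 = 138
H→V→F→Q→P→T→H: 28+22+20+30+31+21 = 152
H→V→F→T→Q→P→H: 28+22+11+27+30+10 = 128
H→V→F→T→P→Q→H: 28+22+11+31+30+29 = 151
H→V→F→P→Q→T→H: 28+22+37+30+27+21 = 165
H→V→F→P→T→Q→H: 28+22+37+31+27+29 = 174
H→V→Q→F→T→P→H: 28+12+20+11+31+10 = 112
H→V→Q→F→P→T→H: 28+12+20+37+31+21 = 149
H→V→Q→T→F→P→H: 28+12+27+11+37+10 = 125
H→V→Q→T→P→F→H: 28+12+27+31+37+32 = 167
H→V→Q→P→F→T→H: 28+12+30+37+11+21 = 139
H→V→Q→P→T→F→H: 28+12+30+31+11+32 = 144
H→V→T→F→Q→P→H: 28+33+11+20+30+10 = 132
H→V→T→F→P→Q→H: 28+33+11+37+30+29 = 168
… (46 more)
H→T→F→Q→V→P→H: 21+11+20+12+18+10 = 92  ← best
The minimum is 92.
One optimal route: H → T → F → Q → V → P → H (or its reverse).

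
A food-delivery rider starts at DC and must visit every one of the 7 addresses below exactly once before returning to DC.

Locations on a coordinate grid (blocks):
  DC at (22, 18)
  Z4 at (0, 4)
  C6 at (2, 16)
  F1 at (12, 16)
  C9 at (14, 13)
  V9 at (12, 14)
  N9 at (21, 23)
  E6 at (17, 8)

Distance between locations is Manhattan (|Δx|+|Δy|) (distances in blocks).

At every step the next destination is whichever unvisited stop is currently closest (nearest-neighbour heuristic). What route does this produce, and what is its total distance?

Nearest-neighbour total = 92 blocks; route DC → N9 → F1 → V9 → C9 → E6 → Z4 → C6 → DC.

At DC the remaining stops are N9 6, F1 12, C9 13, V9 14, E6 15, C6 22, Z4 36; go to N9.
At N9 the remaining stops are F1 16, C9 17, V9 18, E6 19, C6 26, Z4 40; go to F1.
At F1 the remaining stops are V9 2, C9 5, C6 10, E6 13, Z4 24; go to V9.
At V9 the remaining stops are C9 3, E6 11, C6 12, Z4 22; go to C9.
At C9 the remaining stops are E6 8, C6 15, Z4 23; go to E6.
At E6 the remaining stops are Z4 21, C6 23; go to Z4.
At Z4 the remaining stops are C6 14; go to C6.
Return C6→DC: 22.
Total = 6 + 16 + 2 + 3 + 8 + 21 + 14 + 22 = 92.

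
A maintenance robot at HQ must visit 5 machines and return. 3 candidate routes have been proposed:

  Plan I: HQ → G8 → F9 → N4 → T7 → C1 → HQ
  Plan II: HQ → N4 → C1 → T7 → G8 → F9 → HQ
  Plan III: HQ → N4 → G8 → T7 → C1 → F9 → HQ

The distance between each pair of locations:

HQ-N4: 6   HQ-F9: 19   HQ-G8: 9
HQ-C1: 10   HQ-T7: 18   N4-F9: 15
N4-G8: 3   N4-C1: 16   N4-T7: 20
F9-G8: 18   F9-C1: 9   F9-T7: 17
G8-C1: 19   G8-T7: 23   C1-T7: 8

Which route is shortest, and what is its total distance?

Shortest is Plan III, total 68.

Plan I: 9 + 18 + 15 + 20 + 8 + 10 = 80
Plan II: 6 + 16 + 8 + 23 + 18 + 19 = 90
Plan III: 6 + 3 + 23 + 8 + 9 + 19 = 68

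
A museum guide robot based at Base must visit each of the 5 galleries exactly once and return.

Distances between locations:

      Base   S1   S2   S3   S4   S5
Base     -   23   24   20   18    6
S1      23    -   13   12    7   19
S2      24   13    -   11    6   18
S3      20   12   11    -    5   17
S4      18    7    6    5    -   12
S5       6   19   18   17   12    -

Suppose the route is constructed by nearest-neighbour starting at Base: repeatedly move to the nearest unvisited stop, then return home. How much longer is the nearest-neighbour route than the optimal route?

From Base: S5=6, S4=18, S3=20, S1=23, S2=24 → choose S5 (6).
From S5: S4=12, S3=17, S2=18, S1=19 → choose S4 (12).
From S4: S3=5, S2=6, S1=7 → choose S3 (5).
From S3: S2=11, S1=12 → choose S2 (11).
From S2: S1=13 → choose S1 (13).
NN route Base → S5 → S4 → S3 → S2 → S1 → Base costs 70.
Optimal: Base → S3 → S1 → S2 → S4 → S5 → Base costs 69 (by enumerating all 60 distinct tours).
Excess = 70 − 69 = 1.

1 longer than the optimal tour.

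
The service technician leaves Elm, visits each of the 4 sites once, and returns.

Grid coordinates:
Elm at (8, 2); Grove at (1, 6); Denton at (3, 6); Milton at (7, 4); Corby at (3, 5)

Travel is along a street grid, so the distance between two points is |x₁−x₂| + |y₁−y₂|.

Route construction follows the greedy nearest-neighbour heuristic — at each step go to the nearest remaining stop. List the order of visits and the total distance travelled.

From Elm: distances to unvisited — Milton=3, Corby=8, Denton=9, Grove=11. Nearest is Milton (3).
From Milton: distances to unvisited — Corby=5, Denton=6, Grove=8. Nearest is Corby (5).
From Corby: distances to unvisited — Denton=1, Grove=3. Nearest is Denton (1).
From Denton: distances to unvisited — Grove=2. Nearest is Grove (2).
Return Grove→Elm: 11.
Total = 3 + 5 + 1 + 2 + 11 = 22.

22 along Elm → Milton → Corby → Denton → Grove → Elm.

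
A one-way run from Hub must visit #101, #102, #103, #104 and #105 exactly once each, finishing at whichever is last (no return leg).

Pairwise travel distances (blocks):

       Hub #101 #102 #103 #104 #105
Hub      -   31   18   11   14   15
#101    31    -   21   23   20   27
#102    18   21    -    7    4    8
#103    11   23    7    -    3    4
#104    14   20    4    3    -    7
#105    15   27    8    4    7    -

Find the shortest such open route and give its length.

There are 5! = 120 possible orderings.
Hub→#101→#102→#103→#104→#105: 31+21+7+3+7 = 69
Hub→#101→#102→#103→#105→#104: 31+21+7+4+7 = 70
Hub→#101→#102→#104→#103→#105: 31+21+4+3+4 = 63
Hub→#101→#102→#104→#105→#103: 31+21+4+7+4 = 67
Hub→#101→#102→#105→#103→#104: 31+21+8+4+3 = 67
Hub→#101→#102→#105→#104→#103: 31+21+8+7+3 = 70
Hub→#101→#103→#102→#104→#105: 31+23+7+4+7 = 72
Hub→#101→#103→#102→#105→#104: 31+23+7+8+7 = 76
Hub→#101→#103→#104→#102→#105: 31+23+3+4+8 = 69
Hub→#101→#103→#104→#105→#102: 31+23+3+7+8 = 72
Hub→#101→#103→#105→#102→#104: 31+23+4+8+4 = 70
Hub→#101→#103→#105→#104→#102: 31+23+4+7+4 = 69
Hub→#101→#104→#102→#103→#105: 31+20+4+7+4 = 66
Hub→#101→#104→#102→#105→#103: 31+20+4+8+4 = 67
… (106 more)
Hub→#103→#105→#102→#104→#101: 11+4+8+4+20 = 47  ← best
The minimum is 47.
One shortest path: Hub → #103 → #105 → #102 → #104 → #101.

47 blocks — the minimum one-way total.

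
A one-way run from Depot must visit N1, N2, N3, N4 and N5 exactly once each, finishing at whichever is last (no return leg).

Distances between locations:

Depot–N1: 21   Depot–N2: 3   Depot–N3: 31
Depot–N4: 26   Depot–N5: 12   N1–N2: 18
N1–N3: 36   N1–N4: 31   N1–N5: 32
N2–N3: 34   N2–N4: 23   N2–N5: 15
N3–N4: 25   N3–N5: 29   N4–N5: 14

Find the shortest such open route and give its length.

There are 5! = 120 possible orderings.
Depot → N1 → N2 → N3 → N4 → N5: 21+18+34+25+14 = 112
Depot → N1 → N2 → N3 → N5 → N4: 21+18+34+29+14 = 116
Depot → N1 → N2 → N4 → N3 → N5: 21+18+23+25+29 = 116
Depot → N1 → N2 → N4 → N5 → N3: 21+18+23+14+29 = 105
Depot → N1 → N2 → N5 → N3 → N4: 21+18+15+29+25 = 108
Depot → N1 → N2 → N5 → N4 → N3: 21+18+15+14+25 = 93
Depot → N1 → N3 → N2 → N4 → N5: 21+36+34+23+14 = 128
Depot → N1 → N3 → N2 → N5 → N4: 21+36+34+15+14 = 120
Depot → N1 → N3 → N4 → N2 → N5: 21+36+25+23+15 = 120
Depot → N1 → N3 → N4 → N5 → N2: 21+36+25+14+15 = 111
Depot → N1 → N3 → N5 → N2 → N4: 21+36+29+15+23 = 124
Depot → N1 → N3 → N5 → N4 → N2: 21+36+29+14+23 = 123
Depot → N1 → N4 → N2 → N3 → N5: 21+31+23+34+29 = 138
Depot → N1 → N4 → N2 → N5 → N3: 21+31+23+15+29 = 119
… (106 more)
Depot → N2 → N1 → N5 → N4 → N3: 3+18+32+14+25 = 92  ← best
The minimum is 92.
One shortest path: Depot → N2 → N1 → N5 → N4 → N3.

Minimum one-way distance = 92.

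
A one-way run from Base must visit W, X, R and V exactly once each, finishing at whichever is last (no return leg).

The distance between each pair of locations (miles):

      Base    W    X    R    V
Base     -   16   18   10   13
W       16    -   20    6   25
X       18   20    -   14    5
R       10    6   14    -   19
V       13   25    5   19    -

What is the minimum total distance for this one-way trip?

Shortest open route: 38 miles.

There are 4! = 24 possible orderings.
Base→W→X→R→V: 16+20+14+19 = 69
Base→W→X→V→R: 16+20+5+19 = 60
Base→W→R→X→V: 16+6+14+5 = 41
Base→W→R→V→X: 16+6+19+5 = 46
Base→W→V→X→R: 16+25+5+14 = 60
Base→W→V→R→X: 16+25+19+14 = 74
Base→X→W→R→V: 18+20+6+19 = 63
Base→X→W→V→R: 18+20+25+19 = 82
Base→X→R→W→V: 18+14+6+25 = 63
Base→X→R→V→W: 18+14+19+25 = 76
Base→X→V→W→R: 18+5+25+6 = 54
Base→X→V→R→W: 18+5+19+6 = 48
Base→R→W→X→V: 10+6+20+5 = 41
Base→R→W→V→X: 10+6+25+5 = 46
… (10 more)
Base→V→X→R→W: 13+5+14+6 = 38  ← best
The minimum is 38.
One shortest path: Base → V → X → R → W.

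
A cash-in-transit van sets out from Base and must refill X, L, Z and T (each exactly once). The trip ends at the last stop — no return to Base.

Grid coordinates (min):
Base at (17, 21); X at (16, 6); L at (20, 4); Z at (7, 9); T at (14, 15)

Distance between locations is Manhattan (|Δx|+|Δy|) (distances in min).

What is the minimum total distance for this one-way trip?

There are 4! = 24 possible orderings.
Base - X - L - Z - T: 16+6+18+13 = 53
Base - X - L - T - Z: 16+6+17+13 = 52
Base - X - Z - L - T: 16+12+18+17 = 63
Base - X - Z - T - L: 16+12+13+17 = 58
Base - X - T - L - Z: 16+11+17+18 = 62
Base - X - T - Z - L: 16+11+13+18 = 58
Base - L - X - Z - T: 20+6+12+13 = 51
Base - L - X - T - Z: 20+6+11+13 = 50
Base - L - Z - X - T: 20+18+12+11 = 61
Base - L - Z - T - X: 20+18+13+11 = 62
Base - L - T - X - Z: 20+17+11+12 = 60
Base - L - T - Z - X: 20+17+13+12 = 62
Base - Z - X - L - T: 22+12+6+17 = 57
Base - Z - X - T - L: 22+12+11+17 = 62
… (10 more)
Base - T - Z - X - L: 9+13+12+6 = 40  ← best
The minimum is 40.
One shortest path: Base → T → Z → X → L.

Shortest open route: 40 min.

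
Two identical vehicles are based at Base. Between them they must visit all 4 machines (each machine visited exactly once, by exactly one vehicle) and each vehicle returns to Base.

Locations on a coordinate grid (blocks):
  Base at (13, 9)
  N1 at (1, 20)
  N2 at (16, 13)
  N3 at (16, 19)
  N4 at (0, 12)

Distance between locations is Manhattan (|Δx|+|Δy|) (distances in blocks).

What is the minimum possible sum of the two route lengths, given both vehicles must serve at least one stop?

There are 2^3 − 1 = 7 ways to divide the 4 stops into two non-empty groups. For each, the best each vehicle can do is its own shortest tour through its group:
  {N1} + {N2, N3, N4}: 46 + 52 = 98
  {N2} + {N1, N3, N4}: 14 + 54 = 68
  {N1, N2} + {N3, N4}: 52 + 52 = 104
  {N3} + {N1, N2, N4}: 26 + 54 = 80
  {N1, N3} + {N2, N4}: 52 + 40 = 92
  {N2, N3} + {N1, N4}: 26 + 48 = 74
  … (7 splits in total)
Best: vehicle 1 Base → N2 → Base = 14; vehicle 2 Base → N3 → N1 → N4 → Base = 54; combined 68.

68 blocks — the smallest possible combined total.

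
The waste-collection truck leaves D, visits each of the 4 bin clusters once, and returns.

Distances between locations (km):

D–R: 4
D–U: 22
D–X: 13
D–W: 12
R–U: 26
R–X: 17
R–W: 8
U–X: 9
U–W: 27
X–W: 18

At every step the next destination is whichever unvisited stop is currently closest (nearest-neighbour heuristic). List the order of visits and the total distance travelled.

61 km along D → R → W → X → U → D.

At D the remaining stops are R 4, W 12, X 13, U 22; go to R.
At R the remaining stops are W 8, X 17, U 26; go to W.
At W the remaining stops are X 18, U 27; go to X.
At X the remaining stops are U 9; go to U.
Return U→D: 22.
Total = 4 + 8 + 18 + 9 + 22 = 61.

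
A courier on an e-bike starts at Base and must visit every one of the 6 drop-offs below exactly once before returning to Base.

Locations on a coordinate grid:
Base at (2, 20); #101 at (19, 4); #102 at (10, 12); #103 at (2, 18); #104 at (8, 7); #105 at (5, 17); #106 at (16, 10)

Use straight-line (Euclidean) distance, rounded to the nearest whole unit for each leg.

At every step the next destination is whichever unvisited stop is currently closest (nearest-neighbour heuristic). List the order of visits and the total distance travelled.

From Base: distances to unvisited — #103=2, #105=4, #102=11, #104=14, #106=17, #101=23. Nearest is #103 (2).
From #103: distances to unvisited — #105=3, #102=10, #104=13, #106=16, #101=22. Nearest is #105 (3).
From #105: distances to unvisited — #102=7, #104=10, #106=13, #101=19. Nearest is #102 (7).
From #102: distances to unvisited — #104=5, #106=6, #101=12. Nearest is #104 (5).
From #104: distances to unvisited — #106=9, #101=11. Nearest is #106 (9).
From #106: distances to unvisited — #101=7. Nearest is #101 (7).
Return #101→Base: 23.
Total = 2 + 3 + 7 + 5 + 9 + 7 + 23 = 56.

56 along Base → #103 → #105 → #102 → #104 → #106 → #101 → Base.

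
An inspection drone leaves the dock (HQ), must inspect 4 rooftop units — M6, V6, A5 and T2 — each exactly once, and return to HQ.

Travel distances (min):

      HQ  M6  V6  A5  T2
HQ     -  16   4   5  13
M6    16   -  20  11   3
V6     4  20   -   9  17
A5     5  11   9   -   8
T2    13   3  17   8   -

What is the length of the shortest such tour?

Minimum total distance: 40 min.

With 4 stops there are 4!/2 = 12 distinct round trips (a route and its reverse cost the same).
HQ→M6→V6→A5→T2→HQ: 16+20+9+8+13 = 66
HQ→M6→V6→T2→A5→HQ: 16+20+17+8+5 = 66
HQ→M6→A5→V6→T2→HQ: 16+11+9+17+13 = 66
HQ→M6→A5→T2→V6→HQ: 16+11+8+17+4 = 56
HQ→M6→T2→V6→A5→HQ: 16+3+17+9+5 = 50
HQ→M6→T2→A5→V6→HQ: 16+3+8+9+4 = 40
HQ→V6→M6→A5→T2→HQ: 4+20+11+8+13 = 56
HQ→V6→M6→T2→A5→HQ: 4+20+3+8+5 = 40
HQ→V6→A5→M6→T2→HQ: 4+9+11+3+13 = 40
HQ→V6→T2→M6→A5→HQ: 4+17+3+11+5 = 40
HQ→A5→M6→V6→T2→HQ: 5+11+20+17+13 = 66
HQ→A5→V6→M6→T2→HQ: 5+9+20+3+13 = 50
The minimum is 40.
One optimal route: HQ → M6 → T2 → A5 → V6 → HQ (or its reverse).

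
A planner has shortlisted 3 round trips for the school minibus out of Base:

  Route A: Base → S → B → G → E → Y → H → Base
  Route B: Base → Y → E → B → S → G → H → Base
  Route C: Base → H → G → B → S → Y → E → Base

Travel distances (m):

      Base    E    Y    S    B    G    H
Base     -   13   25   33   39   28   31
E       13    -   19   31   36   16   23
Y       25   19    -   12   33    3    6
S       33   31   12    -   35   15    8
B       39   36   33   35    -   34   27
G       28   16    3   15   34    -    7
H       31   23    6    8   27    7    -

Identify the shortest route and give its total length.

Shortest is Route C, total 151 m.

Route A: 33 + 35 + 34 + 16 + 19 + 6 + 31 = 174
Route B: 25 + 19 + 36 + 35 + 15 + 7 + 31 = 168
Route C: 31 + 7 + 34 + 35 + 12 + 19 + 13 = 151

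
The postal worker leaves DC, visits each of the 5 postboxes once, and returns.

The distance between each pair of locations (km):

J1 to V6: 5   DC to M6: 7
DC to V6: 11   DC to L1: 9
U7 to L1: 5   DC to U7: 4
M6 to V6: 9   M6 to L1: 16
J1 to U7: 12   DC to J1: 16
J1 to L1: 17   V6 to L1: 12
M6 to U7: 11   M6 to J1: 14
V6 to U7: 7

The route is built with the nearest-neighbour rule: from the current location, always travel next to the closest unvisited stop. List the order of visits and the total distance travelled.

Total distance 47 km via the nearest-neighbour route DC → U7 → L1 → V6 → J1 → M6 → DC.

DC → [U7:4 / M6:7 / L1:9 / V6:11 / J1:16] → U7 (4)
U7 → [L1:5 / V6:7 / M6:11 / J1:12] → L1 (5)
L1 → [V6:12 / M6:16 / J1:17] → V6 (12)
V6 → [J1:5 / M6:9] → J1 (5)
J1 → [M6:14] → M6 (14)
Return M6→DC: 7.
Total = 4 + 5 + 12 + 5 + 14 + 7 = 47.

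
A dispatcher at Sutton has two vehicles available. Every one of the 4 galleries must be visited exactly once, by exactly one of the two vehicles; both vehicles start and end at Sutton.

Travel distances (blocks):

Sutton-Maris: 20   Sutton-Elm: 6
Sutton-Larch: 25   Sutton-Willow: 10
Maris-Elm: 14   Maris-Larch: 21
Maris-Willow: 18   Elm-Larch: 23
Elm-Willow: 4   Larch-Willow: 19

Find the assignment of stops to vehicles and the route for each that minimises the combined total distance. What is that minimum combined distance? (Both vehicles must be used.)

Check every non-empty split of the stops between the two vehicles; for each half take its own optimal tour:
  {Maris} + {Elm, Larch, Willow}: 40 + 54 = 94
  {Elm} + {Maris, Larch, Willow}: 12 + 70 = 82
  {Maris, Elm} + {Larch, Willow}: 40 + 54 = 94
  {Larch} + {Maris, Elm, Willow}: 50 + 48 = 98
  {Maris, Larch} + {Elm, Willow}: 66 + 20 = 86
  {Elm, Larch} + {Maris, Willow}: 54 + 48 = 102
  … (7 splits in total)
Best: vehicle 1 Sutton → Elm → Sutton = 12; vehicle 2 Sutton → Maris → Larch → Willow → Sutton = 70; combined 82.

82 blocks — the smallest possible combined total.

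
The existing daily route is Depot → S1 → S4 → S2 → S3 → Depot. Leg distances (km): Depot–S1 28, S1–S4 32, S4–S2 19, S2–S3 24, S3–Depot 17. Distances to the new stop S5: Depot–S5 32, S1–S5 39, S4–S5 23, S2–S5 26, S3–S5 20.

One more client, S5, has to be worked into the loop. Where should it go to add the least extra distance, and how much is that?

Insertion cost between consecutive stops i–j is d(i,S5) + d(S5,j) − d(i,j):
  between Depot and S1: 32 + 39 − 28 = 43
  between S1 and S4: 39 + 23 − 32 = 30
  between S4 and S2: 23 + 26 − 19 = 30
  between S2 and S3: 26 + 20 − 24 = 22
  between S3 and Depot: 20 + 32 − 17 = 35
Cheapest insertion is between S2 and S3, adding 22.
New total = 120 + 22 = 142.

Adding 22 km by placing S5 on the S2–S3 leg.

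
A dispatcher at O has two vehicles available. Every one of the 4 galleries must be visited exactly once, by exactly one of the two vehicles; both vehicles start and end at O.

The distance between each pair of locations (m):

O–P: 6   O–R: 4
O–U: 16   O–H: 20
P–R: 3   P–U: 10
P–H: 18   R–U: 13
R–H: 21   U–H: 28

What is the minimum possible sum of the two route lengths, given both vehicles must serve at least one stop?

Check every non-empty split of the stops between the two vehicles; for each half take its own optimal tour:
  {P} + {R, U, H}: 12 + 65 = 77
  {R} + {P, U, H}: 8 + 64 = 72
  {P, R} + {U, H}: 13 + 64 = 77
  {U} + {P, R, H}: 32 + 45 = 77
  {P, U} + {R, H}: 32 + 45 = 77
  {R, U} + {P, H}: 33 + 44 = 77
  … (7 splits in total)
Best: vehicle 1 O → R → O = 8; vehicle 2 O → P → U → H → O = 64; combined 72.

Minimum combined distance: 72 m.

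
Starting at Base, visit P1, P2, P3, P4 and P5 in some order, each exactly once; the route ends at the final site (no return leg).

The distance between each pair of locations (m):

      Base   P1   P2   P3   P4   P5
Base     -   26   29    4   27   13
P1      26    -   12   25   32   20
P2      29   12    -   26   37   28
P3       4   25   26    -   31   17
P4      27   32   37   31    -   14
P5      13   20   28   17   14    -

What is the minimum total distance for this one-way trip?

76 m — the minimum one-way total.

There are 5! = 120 possible orderings.
Base → P1 → P2 → P3 → P4 → P5: 26+12+26+31+14 = 109
Base → P1 → P2 → P3 → P5 → P4: 26+12+26+17+14 = 95
Base → P1 → P2 → P4 → P3 → P5: 26+12+37+31+17 = 123
Base → P1 → P2 → P4 → P5 → P3: 26+12+37+14+17 = 106
Base → P1 → P2 → P5 → P3 → P4: 26+12+28+17+31 = 114
Base → P1 → P2 → P5 → P4 → P3: 26+12+28+14+31 = 111
Base → P1 → P3 → P2 → P4 → P5: 26+25+26+37+14 = 128
Base → P1 → P3 → P2 → P5 → P4: 26+25+26+28+14 = 119
Base → P1 → P3 → P4 → P2 → P5: 26+25+31+37+28 = 147
Base → P1 → P3 → P4 → P5 → P2: 26+25+31+14+28 = 124
Base → P1 → P3 → P5 → P2 → P4: 26+25+17+28+37 = 133
Base → P1 → P3 → P5 → P4 → P2: 26+25+17+14+37 = 119
Base → P1 → P4 → P2 → P3 → P5: 26+32+37+26+17 = 138
Base → P1 → P4 → P2 → P5 → P3: 26+32+37+28+17 = 140
… (106 more)
Base → P3 → P2 → P1 → P5 → P4: 4+26+12+20+14 = 76  ← best
The minimum is 76.
One shortest path: Base → P3 → P2 → P1 → P5 → P4.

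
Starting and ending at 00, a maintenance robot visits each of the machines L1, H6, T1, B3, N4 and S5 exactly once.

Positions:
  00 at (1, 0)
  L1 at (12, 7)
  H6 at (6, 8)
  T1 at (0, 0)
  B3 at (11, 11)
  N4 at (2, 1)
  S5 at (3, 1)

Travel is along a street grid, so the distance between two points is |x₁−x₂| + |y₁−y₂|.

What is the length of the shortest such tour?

Shortest round trip = 46.

00→L1→H6→T1→B3→N4→S5→00: 18+7+14+22+19+1+3 = 84
00→L1→H6→T1→B3→S5→N4→00: 18+7+14+22+18+1+2 = 82
00→L1→H6→T1→N4→B3→S5→00: 18+7+14+3+19+18+3 = 82
00→L1→H6→T1→N4→S5→B3→00: 18+7+14+3+1+18+21 = 82
00→L1→H6→T1→S5→B3→N4→00: 18+7+14+4+18+19+2 = 82
00→L1→H6→T1→S5→N4→B3→00: 18+7+14+4+1+19+21 = 84
00→L1→H6→B3→T1→N4→S5→00: 18+7+8+22+3+1+3 = 62
00→L1→H6→B3→T1→S5→N4→00: 18+7+8+22+4+1+2 = 62
… (352 more)
00→L1→B3→H6→S5→N4→T1→00: 18+5+8+10+1+3+1 = 46  ← best
The minimum is 46.
One optimal route: 00 → L1 → B3 → H6 → S5 → N4 → T1 → 00 (or its reverse).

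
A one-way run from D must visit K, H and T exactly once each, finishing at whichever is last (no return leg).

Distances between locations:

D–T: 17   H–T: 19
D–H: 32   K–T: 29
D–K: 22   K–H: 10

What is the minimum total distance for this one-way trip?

Shortest open route: 46.

There are 3! = 6 possible orderings.
D → K → H → T: 22+10+19 = 51
D → K → T → H: 22+29+19 = 70
D → H → K → T: 32+10+29 = 71
D → H → T → K: 32+19+29 = 80
D → T → K → H: 17+29+10 = 56
D → T → H → K: 17+19+10 = 46
The minimum is 46.
One shortest path: D → T → H → K.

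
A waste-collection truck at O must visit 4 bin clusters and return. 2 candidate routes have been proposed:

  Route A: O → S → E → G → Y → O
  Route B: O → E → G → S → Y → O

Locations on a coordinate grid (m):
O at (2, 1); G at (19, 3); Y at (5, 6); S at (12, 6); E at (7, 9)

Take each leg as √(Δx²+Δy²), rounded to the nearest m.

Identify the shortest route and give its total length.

Route A: 11 + 6 + 13 + 14 + 6 = 50
Route B: 9 + 13 + 8 + 7 + 6 = 43

43 m — Route B is the shortest.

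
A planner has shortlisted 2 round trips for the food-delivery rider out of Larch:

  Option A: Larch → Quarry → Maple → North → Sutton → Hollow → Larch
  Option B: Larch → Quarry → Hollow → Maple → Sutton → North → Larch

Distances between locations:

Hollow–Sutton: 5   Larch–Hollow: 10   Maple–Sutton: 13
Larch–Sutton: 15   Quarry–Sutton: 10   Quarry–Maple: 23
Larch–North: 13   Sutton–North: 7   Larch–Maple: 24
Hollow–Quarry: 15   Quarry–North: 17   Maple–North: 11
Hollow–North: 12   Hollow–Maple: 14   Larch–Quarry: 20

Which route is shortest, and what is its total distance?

Shortest is Option A, total 76.

Option A: 20 + 23 + 11 + 7 + 5 + 10 = 76
Option B: 20 + 15 + 14 + 13 + 7 + 13 = 82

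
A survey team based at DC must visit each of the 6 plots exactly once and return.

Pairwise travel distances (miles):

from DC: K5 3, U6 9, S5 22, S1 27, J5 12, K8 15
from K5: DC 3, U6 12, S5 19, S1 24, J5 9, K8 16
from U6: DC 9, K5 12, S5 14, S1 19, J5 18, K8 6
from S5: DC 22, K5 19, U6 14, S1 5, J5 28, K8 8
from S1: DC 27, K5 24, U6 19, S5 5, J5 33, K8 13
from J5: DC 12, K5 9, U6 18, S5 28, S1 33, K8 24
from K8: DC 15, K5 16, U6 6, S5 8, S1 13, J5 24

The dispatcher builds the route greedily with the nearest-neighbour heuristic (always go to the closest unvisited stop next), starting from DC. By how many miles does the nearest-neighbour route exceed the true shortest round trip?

Excess over optimum: 3 miles.

DC: K5=3, U6=9, J5=12, K8=15, S5=22, S1=27 ⇒ K5
K5: J5=9, U6=12, K8=16, S5=19, S1=24 ⇒ J5
J5: U6=18, K8=24, S5=28, S1=33 ⇒ U6
U6: K8=6, S5=14, S1=19 ⇒ K8
K8: S5=8, S1=13 ⇒ S5
S5: S1=5 ⇒ S1
NN route DC → K5 → J5 → U6 → K8 → S5 → S1 → DC costs 76.
Optimal: DC → K5 → J5 → S5 → S1 → K8 → U6 → DC costs 73 (by enumerating all 360 distinct tours).
Excess = 76 − 73 = 3.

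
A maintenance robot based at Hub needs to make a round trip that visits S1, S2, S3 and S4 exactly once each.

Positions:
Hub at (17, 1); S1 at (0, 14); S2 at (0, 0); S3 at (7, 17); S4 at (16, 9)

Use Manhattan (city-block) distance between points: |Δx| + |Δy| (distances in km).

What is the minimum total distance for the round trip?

Shortest round trip = 68 km.

There are 12 distinct closed tours to check (reversals are equivalent).
Hub → S1 → S2 → S3 → S4 → Hub: 30+14+24+17+9 = 94
Hub → S1 → S2 → S4 → S3 → Hub: 30+14+25+17+26 = 112
Hub → S1 → S3 → S2 → S4 → Hub: 30+10+24+25+9 = 98
Hub → S1 → S3 → S4 → S2 → Hub: 30+10+17+25+18 = 100
Hub → S1 → S4 → S2 → S3 → Hub: 30+21+25+24+26 = 126
Hub → S1 → S4 → S3 → S2 → Hub: 30+21+17+24+18 = 110
Hub → S2 → S1 → S3 → S4 → Hub: 18+14+10+17+9 = 68
Hub → S2 → S1 → S4 → S3 → Hub: 18+14+21+17+26 = 96
Hub → S2 → S3 → S1 → S4 → Hub: 18+24+10+21+9 = 82
Hub → S2 → S4 → S1 → S3 → Hub: 18+25+21+10+26 = 100
Hub → S3 → S1 → S2 → S4 → Hub: 26+10+14+25+9 = 84
Hub → S3 → S2 → S1 → S4 → Hub: 26+24+14+21+9 = 94
The minimum is 68.
One optimal route: Hub → S2 → S1 → S3 → S4 → Hub (or its reverse).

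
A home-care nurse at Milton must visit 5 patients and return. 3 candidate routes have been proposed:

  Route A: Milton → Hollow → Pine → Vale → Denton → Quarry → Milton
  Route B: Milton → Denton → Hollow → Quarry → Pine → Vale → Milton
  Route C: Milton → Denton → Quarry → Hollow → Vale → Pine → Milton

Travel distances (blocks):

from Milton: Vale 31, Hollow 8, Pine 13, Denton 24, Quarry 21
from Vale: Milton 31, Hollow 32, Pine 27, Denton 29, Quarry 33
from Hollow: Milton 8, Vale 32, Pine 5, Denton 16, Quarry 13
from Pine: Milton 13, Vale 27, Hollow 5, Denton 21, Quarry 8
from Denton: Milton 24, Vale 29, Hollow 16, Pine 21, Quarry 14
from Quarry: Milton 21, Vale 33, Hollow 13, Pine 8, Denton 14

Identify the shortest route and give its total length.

Route A: 8 + 5 + 27 + 29 + 14 + 21 = 104
Route B: 24 + 16 + 13 + 8 + 27 + 31 = 119
Route C: 24 + 14 + 13 + 32 + 27 + 13 = 123

104 blocks — Route A is the shortest.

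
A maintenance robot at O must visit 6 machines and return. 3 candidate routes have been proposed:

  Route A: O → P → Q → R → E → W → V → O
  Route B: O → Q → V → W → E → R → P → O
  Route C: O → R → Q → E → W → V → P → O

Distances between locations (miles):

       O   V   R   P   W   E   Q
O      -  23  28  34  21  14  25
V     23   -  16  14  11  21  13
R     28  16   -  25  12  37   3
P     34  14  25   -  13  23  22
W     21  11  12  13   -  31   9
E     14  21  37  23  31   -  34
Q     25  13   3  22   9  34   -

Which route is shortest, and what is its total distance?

Route A: 34 + 22 + 3 + 37 + 31 + 11 + 23 = 161
Route B: 25 + 13 + 11 + 31 + 37 + 25 + 34 = 176
Route C: 28 + 3 + 34 + 31 + 11 + 14 + 34 = 155

Shortest is Route C, total 155 miles.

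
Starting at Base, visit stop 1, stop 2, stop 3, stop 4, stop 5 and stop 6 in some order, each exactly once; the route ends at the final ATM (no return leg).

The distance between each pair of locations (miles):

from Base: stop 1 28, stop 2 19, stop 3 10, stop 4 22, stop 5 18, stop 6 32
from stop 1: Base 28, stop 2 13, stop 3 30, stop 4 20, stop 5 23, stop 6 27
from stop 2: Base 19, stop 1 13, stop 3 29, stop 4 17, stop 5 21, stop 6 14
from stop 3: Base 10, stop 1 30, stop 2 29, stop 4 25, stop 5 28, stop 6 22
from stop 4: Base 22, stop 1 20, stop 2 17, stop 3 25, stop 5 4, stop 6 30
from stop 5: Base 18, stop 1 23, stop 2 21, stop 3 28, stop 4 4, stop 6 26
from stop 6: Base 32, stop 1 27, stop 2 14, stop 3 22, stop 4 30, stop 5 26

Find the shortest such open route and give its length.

There are 6! = 720 possible orderings.
Base - stop 1 - stop 2 - stop 3 - stop 4 - stop 5 - stop 6: 28+13+29+25+4+26 = 125
Base - stop 1 - stop 2 - stop 3 - stop 4 - stop 6 - stop 5: 28+13+29+25+30+26 = 151
Base - stop 1 - stop 2 - stop 3 - stop 5 - stop 4 - stop 6: 28+13+29+28+4+30 = 132
Base - stop 1 - stop 2 - stop 3 - stop 5 - stop 6 - stop 4: 28+13+29+28+26+30 = 154
Base - stop 1 - stop 2 - stop 3 - stop 6 - stop 4 - stop 5: 28+13+29+22+30+4 = 126
Base - stop 1 - stop 2 - stop 3 - stop 6 - stop 5 - stop 4: 28+13+29+22+26+4 = 122
Base - stop 1 - stop 2 - stop 4 - stop 3 - stop 5 - stop 6: 28+13+17+25+28+26 = 137
Base - stop 1 - stop 2 - stop 4 - stop 3 - stop 6 - stop 5: 28+13+17+25+22+26 = 131
… (712 more)
Base - stop 3 - stop 6 - stop 2 - stop 1 - stop 4 - stop 5: 10+22+14+13+20+4 = 83  ← best
The minimum is 83.
One shortest path: Base → stop 3 → stop 6 → stop 2 → stop 1 → stop 4 → stop 5.

Shortest open route: 83 miles.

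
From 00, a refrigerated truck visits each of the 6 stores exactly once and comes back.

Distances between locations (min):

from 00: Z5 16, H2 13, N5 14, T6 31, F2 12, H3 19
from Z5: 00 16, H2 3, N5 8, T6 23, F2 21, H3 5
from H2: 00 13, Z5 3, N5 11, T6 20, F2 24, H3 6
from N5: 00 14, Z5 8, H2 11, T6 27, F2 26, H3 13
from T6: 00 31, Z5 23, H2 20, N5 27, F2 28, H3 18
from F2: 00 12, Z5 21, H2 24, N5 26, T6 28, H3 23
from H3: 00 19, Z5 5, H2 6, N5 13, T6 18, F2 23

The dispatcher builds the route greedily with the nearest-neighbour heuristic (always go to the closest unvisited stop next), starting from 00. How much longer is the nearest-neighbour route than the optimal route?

24 min longer than the optimal tour.

From 00: F2=12, H2=13, N5=14, Z5=16, H3=19, T6=31 → choose F2 (12).
From F2: Z5=21, H3=23, H2=24, N5=26, T6=28 → choose Z5 (21).
From Z5: H2=3, H3=5, N5=8, T6=23 → choose H2 (3).
From H2: H3=6, N5=11, T6=20 → choose H3 (6).
From H3: N5=13, T6=18 → choose N5 (13).
From N5: T6=27 → choose T6 (27).
NN route 00 → F2 → Z5 → H2 → H3 → N5 → T6 → 00 costs 113.
Optimal: 00 → N5 → Z5 → H2 → H3 → T6 → F2 → 00 costs 89 (by enumerating all 360 distinct tours).
Excess = 113 − 89 = 24.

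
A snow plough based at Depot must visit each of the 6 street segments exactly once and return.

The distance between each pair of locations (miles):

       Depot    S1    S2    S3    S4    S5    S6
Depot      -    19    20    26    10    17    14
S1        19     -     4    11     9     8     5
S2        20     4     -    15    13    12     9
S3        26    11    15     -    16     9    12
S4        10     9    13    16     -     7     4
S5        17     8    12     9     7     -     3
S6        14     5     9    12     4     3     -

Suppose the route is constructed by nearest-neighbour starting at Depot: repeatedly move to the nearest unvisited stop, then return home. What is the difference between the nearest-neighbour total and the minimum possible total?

The nearest-neighbour route is 9 miles longer than optimal.

From Depot: S4=10, S6=14, S5=17, S1=19, S2=20, S3=26 → choose S4 (10).
From S4: S6=4, S5=7, S1=9, S2=13, S3=16 → choose S6 (4).
From S6: S5=3, S1=5, S2=9, S3=12 → choose S5 (3).
From S5: S1=8, S3=9, S2=12 → choose S1 (8).
From S1: S2=4, S3=11 → choose S2 (4).
From S2: S3=15 → choose S3 (15).
NN route Depot → S4 → S6 → S5 → S1 → S2 → S3 → Depot costs 70.
Optimal: Depot → S2 → S1 → S3 → S5 → S6 → S4 → Depot costs 61 (by enumerating all 360 distinct tours).
Excess = 70 − 61 = 9.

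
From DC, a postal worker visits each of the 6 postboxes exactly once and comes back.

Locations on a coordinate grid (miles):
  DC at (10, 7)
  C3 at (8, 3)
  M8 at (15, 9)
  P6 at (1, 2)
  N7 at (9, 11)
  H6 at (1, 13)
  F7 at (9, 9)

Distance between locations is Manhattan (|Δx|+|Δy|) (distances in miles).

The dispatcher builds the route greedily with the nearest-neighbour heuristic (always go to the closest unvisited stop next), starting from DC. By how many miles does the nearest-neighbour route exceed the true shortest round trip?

Excess over optimum: 10 miles.

From DC: F7=3, N7=5, C3=6, M8=7, P6=14, H6=15 → choose F7 (3).
From F7: N7=2, M8=6, C3=7, H6=12, P6=15 → choose N7 (2).
From N7: M8=8, C3=9, H6=10, P6=17 → choose M8 (8).
From M8: C3=13, H6=18, P6=21 → choose C3 (13).
From C3: P6=8, H6=17 → choose P6 (8).
From P6: H6=11 → choose H6 (11).
NN route DC → F7 → N7 → M8 → C3 → P6 → H6 → DC costs 60.
Optimal: DC → C3 → P6 → H6 → N7 → F7 → M8 → DC costs 50 (by enumerating all 360 distinct tours).
Excess = 60 − 50 = 10.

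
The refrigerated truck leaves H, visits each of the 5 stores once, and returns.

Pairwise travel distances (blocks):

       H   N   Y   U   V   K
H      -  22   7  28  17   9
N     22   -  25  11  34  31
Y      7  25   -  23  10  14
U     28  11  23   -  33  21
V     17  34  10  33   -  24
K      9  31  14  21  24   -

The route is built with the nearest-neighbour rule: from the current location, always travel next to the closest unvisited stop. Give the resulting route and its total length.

Total distance 95 blocks via the nearest-neighbour route H → Y → V → K → U → N → H.

From H: distances to unvisited — Y=7, K=9, V=17, N=22, U=28. Nearest is Y (7).
From Y: distances to unvisited — V=10, K=14, U=23, N=25. Nearest is V (10).
From V: distances to unvisited — K=24, U=33, N=34. Nearest is K (24).
From K: distances to unvisited — U=21, N=31. Nearest is U (21).
From U: distances to unvisited — N=11. Nearest is N (11).
Return N→H: 22.
Total = 7 + 10 + 24 + 21 + 11 + 22 = 95.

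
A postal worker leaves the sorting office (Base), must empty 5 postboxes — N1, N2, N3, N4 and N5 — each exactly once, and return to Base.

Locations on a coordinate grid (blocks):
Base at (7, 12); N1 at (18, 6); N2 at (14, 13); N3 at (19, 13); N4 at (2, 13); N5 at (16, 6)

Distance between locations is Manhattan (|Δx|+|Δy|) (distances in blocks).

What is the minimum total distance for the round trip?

48 blocks — the shortest possible round trip.

Base → N1 → N2 → N3 → N4 → N5 → Base: 17+11+5+17+21+15 = 86
Base → N1 → N2 → N3 → N5 → N4 → Base: 17+11+5+10+21+6 = 70
Base → N1 → N2 → N4 → N3 → N5 → Base: 17+11+12+17+10+15 = 82
Base → N1 → N2 → N4 → N5 → N3 → Base: 17+11+12+21+10+13 = 84
Base → N1 → N2 → N5 → N3 → N4 → Base: 17+11+9+10+17+6 = 70
Base → N1 → N2 → N5 → N4 → N3 → Base: 17+11+9+21+17+13 = 88
Base → N1 → N3 → N2 → N4 → N5 → Base: 17+8+5+12+21+15 = 78
Base → N1 → N3 → N2 → N5 → N4 → Base: 17+8+5+9+21+6 = 66
Base → N1 → N3 → N4 → N2 → N5 → Base: 17+8+17+12+9+15 = 78
Base → N1 → N3 → N4 → N5 → N2 → Base: 17+8+17+21+9+8 = 80
Base → N1 → N3 → N5 → N2 → N4 → Base: 17+8+10+9+12+6 = 62
Base → N1 → N3 → N5 → N4 → N2 → Base: 17+8+10+21+12+8 = 76
Base → N1 → N4 → N2 → N3 → N5 → Base: 17+23+12+5+10+15 = 82
Base → N1 → N4 → N2 → N5 → N3 → Base: 17+23+12+9+10+13 = 84
… (46 more)
Base → N4 → N2 → N3 → N1 → N5 → Base: 6+12+5+8+2+15 = 48  ← best
The minimum is 48.
One optimal route: Base → N4 → N2 → N3 → N1 → N5 → Base (or its reverse).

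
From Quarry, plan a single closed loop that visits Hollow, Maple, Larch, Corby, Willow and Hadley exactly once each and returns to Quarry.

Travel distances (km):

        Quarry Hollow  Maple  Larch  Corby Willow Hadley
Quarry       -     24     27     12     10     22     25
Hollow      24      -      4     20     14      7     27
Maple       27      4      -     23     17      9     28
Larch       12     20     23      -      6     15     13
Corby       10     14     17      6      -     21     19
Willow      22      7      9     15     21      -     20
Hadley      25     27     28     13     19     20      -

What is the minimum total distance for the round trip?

There are 360 distinct closed tours to check (reversals are equivalent).
Quarry → Hollow → Maple → Larch → Corby → Willow → Hadley → Quarry: 24+4+23+6+21+20+25 = 123
Quarry → Hollow → Maple → Larch → Corby → Hadley → Willow → Quarry: 24+4+23+6+19+20+22 = 118
Quarry → Hollow → Maple → Larch → Willow → Corby → Hadley → Quarry: 24+4+23+15+21+19+25 = 131
Quarry → Hollow → Maple → Larch → Willow → Hadley → Corby → Quarry: 24+4+23+15+20+19+10 = 115
Quarry → Hollow → Maple → Larch → Hadley → Corby → Willow → Quarry: 24+4+23+13+19+21+22 = 126
Quarry → Hollow → Maple → Larch → Hadley → Willow → Corby → Quarry: 24+4+23+13+20+21+10 = 115
Quarry → Hollow → Maple → Corby → Larch → Willow → Hadley → Quarry: 24+4+17+6+15+20+25 = 111
Quarry → Hollow → Maple → Corby → Larch → Hadley → Willow → Quarry: 24+4+17+6+13+20+22 = 106
… (352 more)
Quarry → Larch → Hadley → Willow → Maple → Hollow → Corby → Quarry: 12+13+20+9+4+14+10 = 82  ← best
The minimum is 82.
One optimal route: Quarry → Larch → Hadley → Willow → Maple → Hollow → Corby → Quarry (or its reverse).

82 km — the shortest possible round trip.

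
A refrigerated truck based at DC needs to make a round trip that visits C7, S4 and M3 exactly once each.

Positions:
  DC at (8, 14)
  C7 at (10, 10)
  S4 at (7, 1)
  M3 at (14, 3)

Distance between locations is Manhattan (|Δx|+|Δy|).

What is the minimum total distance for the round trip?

There are 3 distinct closed tours to check (reversals are equivalent).
DC → C7 → S4 → M3 → DC: 6+12+9+17 = 44
DC → C7 → M3 → S4 → DC: 6+11+9+14 = 40
DC → S4 → C7 → M3 → DC: 14+12+11+17 = 54
The minimum is 40.
One optimal route: DC → C7 → M3 → S4 → DC (or its reverse).

40 — the shortest possible round trip.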